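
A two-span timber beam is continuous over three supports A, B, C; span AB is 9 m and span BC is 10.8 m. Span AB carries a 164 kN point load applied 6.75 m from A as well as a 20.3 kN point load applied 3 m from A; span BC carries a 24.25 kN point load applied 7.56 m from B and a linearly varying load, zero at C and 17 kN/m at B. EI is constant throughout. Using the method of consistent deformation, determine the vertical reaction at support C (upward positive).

R_C = 27.76 kN

Insert a hinge at B; M_B is the redundant, and each span becomes simply supported.
Rotations at B on the released spans (each span's end-slope, ×1/EI):
  span AB: point load 164 at a = 6.75: Pab(L + a)/(6LEI) = 726.5/EI
  span AB: point load 20.3 at a = 3: Pab(L + a)/(6LEI) = 81.2/EI
  span BC: point load 24.25 at a = 7.56: Pab(L + b)/(6LEI) = 128.7/EI
  span BC: triangular load, peak 17: w₀L³/(45EI) = 475.9/EI
  relative rotation θ_0 = (807.7 + 604.6)/EI = 1412/EI
A unit hogging moment at B produces rotation L₁/(3EI) + L₂/(3EI) = 6.6/EI.
Compatibility: M_B·(L₁+L₂)/(3EI) = θ_0, giving M_B = 214 kN·m (hogging).
Span BC, ΣM about C: R_B^{BC}·10.8 = 739.5 + 214, so R_B^{BC} = 88.29 kN and R_C = 116 − 88.29 = 27.76 kN.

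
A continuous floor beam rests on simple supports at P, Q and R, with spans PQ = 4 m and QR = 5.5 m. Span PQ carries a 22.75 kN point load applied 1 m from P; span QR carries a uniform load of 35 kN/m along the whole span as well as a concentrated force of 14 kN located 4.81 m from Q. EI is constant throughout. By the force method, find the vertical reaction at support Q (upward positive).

Take M_Q as the redundant. Released structure: two simple spans PQ and QR with a hinge at Q.
Discontinuity in slope at Q on the released structure — sum the simple-span end rotations:
  span PQ: point load 22.75 at a = 1: Pab(L + a)/(6LEI) = 14.22/EI
  span QR: UDL 35: wL³/(24EI) = 242.6/EI
  span QR: point load 14 at a = 4.81: Pab(L + b)/(6LEI) = 8.716/EI
  relative rotation θ_0 = (14.22 + 251.3)/EI = 265.6/EI
A unit hogging moment at Q produces rotation L₁/(3EI) + L₂/(3EI) = 3.167/EI.
Compatibility: M_Q·(L₁+L₂)/(3EI) = θ_0, giving M_Q = 83.86 kN·m (hogging).
Span PQ, ΣM about P with M_Q applied at Q: R_Q^{PQ}·4 = 22.75 + 83.86, so R_Q^{PQ} = 26.65 kN and R_P = 22.75 − 26.65 = -3.903 kN.
Span QR, ΣM about R: R_Q^{QR}·5.5 = 539 + 83.86, so R_Q^{QR} = 113.3 kN and R_R = 206.5 − 113.3 = 93.25 kN.
R_Q = 26.65 + 113.3 = 139.9 kN.

R_Q = 139.9 kN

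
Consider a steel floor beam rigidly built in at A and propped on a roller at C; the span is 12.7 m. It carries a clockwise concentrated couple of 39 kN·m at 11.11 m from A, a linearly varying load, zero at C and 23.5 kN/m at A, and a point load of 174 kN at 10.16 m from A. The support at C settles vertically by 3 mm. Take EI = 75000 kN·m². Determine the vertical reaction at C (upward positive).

Remove the prop at C; the released (primary) structure is a cantilever built in at A.
Downward deflection at the released point C due to the loads:
  clockwise couple 39 at a = 11.11: M₀a(2L − a)/(2EI) = 3096/EI
  triangular load, peak 23.5 at the fixed end: w₀L⁴/(30EI) = 20378/EI
  point load 174 at a = 10.16: Pa²(3L − a)/(6EI) = 83640/EI
  δ_0 = 107113/EI
Flexibility coefficient — unit upward force at C: δ_{CC} = L³/(3EI) = 682.8/EI.
With EI = 75000 kN·m²: δ_0 = 1.4282 m and δ_{CC} = 0.009104 m/kN.
Compatibility — the beam at C must follow the support down by 0.003 m: δ_0 − R_C·δ_{CC} = 0.003, so R_C = (1.4282 − 0.003)/0.009104 = 156.5 kN.

R_C = 156.5 kN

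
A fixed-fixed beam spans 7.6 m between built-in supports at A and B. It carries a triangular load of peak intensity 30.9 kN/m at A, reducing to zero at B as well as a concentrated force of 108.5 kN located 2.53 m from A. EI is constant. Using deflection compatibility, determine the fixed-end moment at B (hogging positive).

Release both end moments; the primary structure is a simply-supported span AB with redundants M_A and M_B.
End rotations of the released simple span under the applied load (×1/EI):
  at A: triangular load, peak 30.9: w₀L³/(45EI) = 301.4/EI
  at B: triangular load, peak 30.9: 7w₀L³/(360EI) = 263.8/EI
  at A: point load 108.5 at a = 2.53: Pab(L + b)/(6LEI) = 386.7/EI
  at B: point load 108.5 at a = 2.53: Pab(L + a)/(6LEI) = 309.2/EI
  θ_A0 = 688.1/EI,  θ_B0 = 572.9/EI
Flexibility coefficients: a unit moment at one end gives L/(3EI) there and L/(6EI) at the far end, so f₁₁ = f₂₂ = 2.533/EI and f₁₂ = f₂₁ = 1.267/EI.
Compatibility — zero rotation at each built-in end:
  2.533 M_A + 1.267 M_B = 688.1
  1.267 M_A + 2.533 M_B = 572.9
Solving the pair gives M_A = 211.4 kN·m and M_B = 120.5 kN·m (hogging).

M_B = 120.5 kN·m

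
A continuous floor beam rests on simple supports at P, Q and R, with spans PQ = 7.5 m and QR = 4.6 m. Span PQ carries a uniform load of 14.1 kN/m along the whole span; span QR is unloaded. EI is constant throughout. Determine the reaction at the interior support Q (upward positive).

R_Q = 74.43 kN

Take M_Q as the redundant. Released structure: two simple spans PQ and QR with a hinge at Q.
End slopes at the hinge Q, treating each span as simply supported:
  span PQ: UDL 14.1: wL³/(24EI) = 247.9/EI
  relative rotation θ_0 = (247.9 + 0)/EI = 247.9/EI
A unit hogging moment at Q produces rotation L₁/(3EI) + L₂/(3EI) = 4.033/EI.
Compatibility: M_Q·(L₁+L₂)/(3EI) = θ_0, giving M_Q = 61.45 kN·m (hogging).
Span PQ, ΣM about P with M_Q applied at Q: R_Q^{PQ}·7.5 = 396.6 + 61.45, so R_Q^{PQ} = 61.07 kN and R_P = 105.8 − 61.07 = 44.68 kN.
Span QR, ΣM about R: R_Q^{QR}·4.6 = 0 + 61.45, so R_Q^{QR} = 13.36 kN and R_R = 0 − 13.36 = -13.36 kN.
R_Q = 61.07 + 13.36 = 74.43 kN.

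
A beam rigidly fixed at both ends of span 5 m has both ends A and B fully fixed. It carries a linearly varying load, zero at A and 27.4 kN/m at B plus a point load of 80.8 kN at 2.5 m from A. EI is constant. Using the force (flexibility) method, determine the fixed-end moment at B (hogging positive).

M_B = 84.75 kN·m

Take the two fixed-end moments M_A, M_B as redundants; the released structure is the simple span AB.
On the primary (simply-supported) span, the end slopes from the loading are:
  at A: triangular load, peak 27.4: 7w₀L³/(360EI) = 66.6/EI
  at B: triangular load, peak 27.4: w₀L³/(45EI) = 76.11/EI
  at A: point load 80.8 at a = 2.5: Pab(L + b)/(6LEI) = 126.2/EI
  at B: point load 80.8 at a = 2.5: Pab(L + a)/(6LEI) = 126.2/EI
  θ_A0 = 192.8/EI,  θ_B0 = 202.4/EI
Flexibility coefficients: a unit moment at one end gives L/(3EI) there and L/(6EI) at the far end, so f₁₁ = f₂₂ = 1.667/EI and f₁₂ = f₂₁ = 0.8333/EI.
Compatibility — zero rotation at each built-in end:
  1.667 M_A + 0.8333 M_B = 192.8
  0.8333 M_A + 1.667 M_B = 202.4
Solving the pair gives M_A = 73.33 kN·m and M_B = 84.75 kN·m (hogging).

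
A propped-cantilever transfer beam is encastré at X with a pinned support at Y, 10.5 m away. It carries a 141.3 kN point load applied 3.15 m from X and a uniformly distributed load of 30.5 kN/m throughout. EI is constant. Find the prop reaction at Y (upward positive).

R_Y = 137.3 kN

Remove the prop at Y; the released (primary) structure is a cantilever built in at X.
Deflection at Y on the released cantilever, summing each load's contribution:
  point load 141.3 at a = 3.15: Pa²(3L − a)/(6EI) = 6625/EI
  UDL 30.5: wL⁴/(8EI) = 46341/EI
  δ_0 = 52966/EI
Tip deflection under a unit load at Y: L³/(3EI) = 385.9/EI.
Compatibility at Y: δ_0 − R_Y·δ_{YY} = 0, so R_Y = 52966/385.9 = 137.3 kN.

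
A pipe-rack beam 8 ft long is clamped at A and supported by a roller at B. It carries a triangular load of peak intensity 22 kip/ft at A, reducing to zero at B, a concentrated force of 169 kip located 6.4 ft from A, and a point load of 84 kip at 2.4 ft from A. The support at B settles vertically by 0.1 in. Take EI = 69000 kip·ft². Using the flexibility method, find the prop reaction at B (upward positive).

Release the roller at B. Primary structure: cantilever fixed at A.
Deflection at B on the released cantilever, summing each load's contribution:
  triangular load, peak 22 at the fixed end: w₀L⁴/(30EI) = 3004/EI
  point load 169 at a = 6.4: Pa²(3L − a)/(6EI) = 20305/EI
  point load 84 at a = 2.4: Pa²(3L − a)/(6EI) = 1742/EI
  δ_0 = 25051/EI
Tip deflection under a unit load at B: L³/(3EI) = 170.7/EI.
With EI = 69000 kip·ft²: δ_0 = 0.36305 ft and δ_{BB} = 0.002473 ft/kip.
Compatibility — the beam at B must follow the support down by 0.008333 ft: δ_0 − R_B·δ_{BB} = 0.008333, so R_B = (0.36305 − 0.008333)/0.002473 = 143.4 kip.

R_B = 143.4 kip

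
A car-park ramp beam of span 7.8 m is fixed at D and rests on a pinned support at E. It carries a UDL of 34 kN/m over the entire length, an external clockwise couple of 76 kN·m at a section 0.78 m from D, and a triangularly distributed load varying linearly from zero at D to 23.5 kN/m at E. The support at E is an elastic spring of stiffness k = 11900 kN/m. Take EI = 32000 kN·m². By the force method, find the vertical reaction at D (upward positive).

Take the reaction at E as the redundant and release it; the primary structure is a cantilever fixed at D.
Deflection at E on the released cantilever, summing each load's contribution:
  UDL 34: wL⁴/(8EI) = 15731/EI
  clockwise couple 76 at a = 0.78: M₀a(2L − a)/(2EI) = 439.3/EI
  triangular load, peak 23.5 at the free end: 11w₀L⁴/(120EI) = 7974/EI
  δ_0 = 24144/EI
Tip deflection under a unit load at E: L³/(3EI) = 158.2/EI.
With EI = 32000 kN·m²: δ_0 = 0.75451 m and δ_{EE} = 0.004943 m/kN.
Compatibility — the spring shortens by R_E/k under the reaction it provides: δ_0 − R_E·δ_{EE} = R_E/k. With 1/k = 0.000084 m/kN, R_E = δ_0 / (δ_{EE} + 1/k) = 0.75451 / (0.004943 + 0.000084) = 150.1 kN.
Vertical equilibrium: R_D = ΣP − R_E = 356.9 − 150.1 = 206.8 kN.

R_D = 206.8 kN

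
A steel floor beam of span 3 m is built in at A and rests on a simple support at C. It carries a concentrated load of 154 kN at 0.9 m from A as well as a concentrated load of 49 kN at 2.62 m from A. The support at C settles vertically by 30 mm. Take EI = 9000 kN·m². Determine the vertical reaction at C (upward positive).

R_C = 28.45 kN

Release the roller at C. Primary structure: cantilever fixed at A.
Downward deflection at the released point C due to the loads:
  point load 154 at a = 0.9: Pa²(3L − a)/(6EI) = 168.4/EI
  point load 49 at a = 2.62: Pa²(3L − a)/(6EI) = 357.7/EI
  δ_0 = 526.1/EI
Flexibility coefficient — unit upward force at C: δ_{CC} = L³/(3EI) = 9/EI.
With EI = 9000 kN·m²: δ_0 = 0.058451 m and δ_{CC} = 0.001 m/kN.
Compatibility — the beam at C must follow the support down by 0.03 m: δ_0 − R_C·δ_{CC} = 0.03, so R_C = (0.058451 − 0.03)/0.001 = 28.45 kN.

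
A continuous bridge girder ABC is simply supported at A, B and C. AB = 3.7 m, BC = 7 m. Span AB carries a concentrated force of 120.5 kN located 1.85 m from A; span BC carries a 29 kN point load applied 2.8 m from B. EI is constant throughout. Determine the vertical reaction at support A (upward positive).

Insert a hinge at B; M_B is the redundant, and each span becomes simply supported.
Rotations at B on the released spans (each span's end-slope, ×1/EI):
  span AB: point load 120.5 at a = 1.85: Pab(L + a)/(6LEI) = 103.1/EI
  span BC: point load 29 at a = 2.8: Pab(L + b)/(6LEI) = 90.94/EI
  relative rotation θ_0 = (103.1 + 90.94)/EI = 194/EI
A unit hogging moment at B produces rotation L₁/(3EI) + L₂/(3EI) = 3.567/EI.
Slope continuity at B: θ_0 = M_B·3.567/EI, so M_B = 194/3.567 = 54.41 kN·m (hogging).
Span AB, ΣM about A with M_B applied at B: R_B^{AB}·3.7 = 222.9 + 54.41, so R_B^{AB} = 74.95 kN and R_A = 120.5 − 74.95 = 45.55 kN.

R_A = 45.55 kN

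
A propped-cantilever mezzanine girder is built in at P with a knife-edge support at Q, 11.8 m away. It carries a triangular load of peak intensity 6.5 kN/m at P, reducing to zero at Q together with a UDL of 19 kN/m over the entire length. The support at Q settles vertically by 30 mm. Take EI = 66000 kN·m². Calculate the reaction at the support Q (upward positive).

R_Q = 88.13 kN

Release the roller at Q. Primary structure: cantilever fixed at P.
Free-end deflection of the primary structure under the applied loading (downward +):
  triangular load, peak 6.5 at the fixed end: w₀L⁴/(30EI) = 4201/EI
  UDL 19: wL⁴/(8EI) = 46046/EI
  δ_0 = 50247/EI
Flexibility coefficient — unit upward force at Q: δ_{QQ} = L³/(3EI) = 547.7/EI.
With EI = 66000 kN·m²: δ_0 = 0.76131 m and δ_{QQ} = 0.008298 m/kN.
Compatibility — the beam at Q must follow the support down by 0.03 m: δ_0 − R_Q·δ_{QQ} = 0.03, so R_Q = (0.76131 − 0.03)/0.008298 = 88.13 kN.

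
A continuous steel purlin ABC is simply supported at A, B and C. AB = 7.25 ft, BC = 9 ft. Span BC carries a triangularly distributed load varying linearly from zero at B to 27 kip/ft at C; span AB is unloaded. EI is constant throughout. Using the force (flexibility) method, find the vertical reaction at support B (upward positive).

Release continuity at B by inserting a hinge; the redundant is the internal moment M_B. The primary structure is two simply-supported spans AB and BC.
Discontinuity in slope at B on the released structure — sum the simple-span end rotations:
  span BC: triangular load, peak 27: 7w₀L³/(360EI) = 382.7/EI
  relative rotation θ_0 = (0 + 382.7)/EI = 382.7/EI
A unit hogging moment at B produces rotation L₁/(3EI) + L₂/(3EI) = 5.417/EI.
Slope continuity at B: θ_0 = M_B·5.417/EI, so M_B = 382.7/5.417 = 70.66 kip·ft (hogging).
Span AB, ΣM about A with M_B applied at B: R_B^{AB}·7.25 = 0 + 70.66, so R_B^{AB} = 9.746 kip and R_A = 0 − 9.746 = -9.746 kip.
Span BC, ΣM about C: R_B^{BC}·9 = 364.5 + 70.66, so R_B^{BC} = 48.35 kip and R_C = 121.5 − 48.35 = 73.15 kip.
R_B = 9.746 + 48.35 = 58.1 kip.

R_B = 58.1 kip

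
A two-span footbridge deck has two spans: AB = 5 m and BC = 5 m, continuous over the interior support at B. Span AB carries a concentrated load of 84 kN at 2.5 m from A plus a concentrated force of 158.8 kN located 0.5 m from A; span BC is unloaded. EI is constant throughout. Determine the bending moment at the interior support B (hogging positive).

Insert a hinge at B; M_B is the redundant, and each span becomes simply supported.
Rotations at B on the released spans (each span's end-slope, ×1/EI):
  span AB: point load 84 at a = 2.5: Pab(L + a)/(6LEI) = 131.2/EI
  span AB: point load 158.8 at a = 0.5: Pab(L + a)/(6LEI) = 65.5/EI
  relative rotation θ_0 = (196.8 + 0)/EI = 196.8/EI
A unit hogging moment at B produces rotation L₁/(3EI) + L₂/(3EI) = 3.333/EI.
Slope continuity at B: θ_0 = M_B·3.333/EI, so M_B = 196.8/3.333 = 59.03 kN·m (hogging).

M_B = 59.03 kN·m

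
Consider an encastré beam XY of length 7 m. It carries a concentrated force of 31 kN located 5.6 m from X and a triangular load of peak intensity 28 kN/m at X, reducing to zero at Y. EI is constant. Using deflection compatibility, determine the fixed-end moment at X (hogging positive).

M_X = 75.54 kN·m

Release both end moments; the primary structure is a simply-supported span XY with redundants M_X and M_Y.
On the primary (simply-supported) span, the end slopes from the loading are:
  at X: point load 31 at a = 5.6: Pab(L + b)/(6LEI) = 48.61/EI
  at Y: point load 31 at a = 5.6: Pab(L + a)/(6LEI) = 72.91/EI
  at X: triangular load, peak 28: w₀L³/(45EI) = 213.4/EI
  at Y: triangular load, peak 28: 7w₀L³/(360EI) = 186.7/EI
  θ_X0 = 262/EI,  θ_Y0 = 259.7/EI
Flexibility coefficients: a unit moment at one end gives L/(3EI) there and L/(6EI) at the far end, so f₁₁ = f₂₂ = 2.333/EI and f₁₂ = f₂₁ = 1.167/EI.
Compatibility — zero rotation at each built-in end:
  2.333 M_X + 1.167 M_Y = 262
  1.167 M_X + 2.333 M_Y = 259.7
Solving the pair gives M_X = 75.54 kN·m and M_Y = 73.51 kN·m (hogging).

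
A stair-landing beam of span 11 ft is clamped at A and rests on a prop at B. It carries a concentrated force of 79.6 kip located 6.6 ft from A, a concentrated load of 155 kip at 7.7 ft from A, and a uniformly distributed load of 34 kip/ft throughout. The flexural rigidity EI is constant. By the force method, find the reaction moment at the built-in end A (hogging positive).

Choose R_B as the redundant. The primary structure is the cantilever fixed at A.
Primary-structure tip deflection at B by superposition:
  point load 79.6 at a = 6.6: Pa²(3L − a)/(6EI) = 15256/EI
  point load 155 at a = 7.7: Pa²(3L − a)/(6EI) = 38751/EI
  UDL 34: wL⁴/(8EI) = 62224/EI
  δ_0 = 116232/EI
Flexibility coefficient — unit upward force at B: δ_{BB} = L³/(3EI) = 443.7/EI.
The prop prevents deflection at B: R_B = δ_0/δ_{BB} = 116232/443.7 = 262 kip.
Moment equilibrium about A: M_A = Σ(load moments about A) − R_B·L = 3776 − 262×11 = 894.1 kip·ft.

M_A = 894.1 kip·ft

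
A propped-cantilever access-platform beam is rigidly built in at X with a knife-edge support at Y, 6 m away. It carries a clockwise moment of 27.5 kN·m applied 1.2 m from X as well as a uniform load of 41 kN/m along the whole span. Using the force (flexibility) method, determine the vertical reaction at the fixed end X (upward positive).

Release the roller at Y. Primary structure: cantilever fixed at X.
Primary-structure tip deflection at Y by superposition:
  clockwise couple 27.5 at a = 1.2: M₀a(2L − a)/(2EI) = 178.2/EI
  UDL 41: wL⁴/(8EI) = 6642/EI
  δ_0 = 6820/EI
Flexibility coefficient — unit upward force at Y: δ_{YY} = L³/(3EI) = 72/EI.
Compatibility at Y: δ_0 − R_Y·δ_{YY} = 0, so R_Y = 6820/72 = 94.72 kN.
Vertical equilibrium: R_X = ΣP − R_Y = 246 − 94.72 = 151.3 kN.

R_X = 151.3 kN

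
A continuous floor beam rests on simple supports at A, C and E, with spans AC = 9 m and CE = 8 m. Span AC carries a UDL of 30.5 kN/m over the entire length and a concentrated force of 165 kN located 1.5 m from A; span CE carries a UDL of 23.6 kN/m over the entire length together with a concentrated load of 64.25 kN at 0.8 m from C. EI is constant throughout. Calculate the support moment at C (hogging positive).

M_C = 336.7 kN·m

Insert a hinge at C; M_C is the redundant, and each span becomes simply supported.
Discontinuity in slope at C on the released structure — sum the simple-span end rotations:
  span AC: UDL 30.5: wL³/(24EI) = 926.4/EI
  span AC: point load 165 at a = 1.5: Pab(L + a)/(6LEI) = 360.9/EI
  span CE: UDL 23.6: wL³/(24EI) = 503.5/EI
  span CE: point load 64.25 at a = 0.8: Pab(L + b)/(6LEI) = 117.2/EI
  relative rotation θ_0 = (1287 + 620.7)/EI = 1908/EI
A unit hogging moment at C produces rotation L₁/(3EI) + L₂/(3EI) = 5.667/EI.
Compatibility: M_C·(L₁+L₂)/(3EI) = θ_0, giving M_C = 336.7 kN·m (hogging).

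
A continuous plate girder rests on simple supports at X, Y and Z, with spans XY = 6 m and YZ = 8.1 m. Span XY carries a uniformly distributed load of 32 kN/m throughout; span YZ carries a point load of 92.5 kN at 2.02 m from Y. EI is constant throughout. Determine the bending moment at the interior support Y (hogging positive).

Release continuity at Y by inserting a hinge; the redundant is the internal moment M_Y. The primary structure is two simply-supported spans XY and YZ.
End slopes at the hinge Y, treating each span as simply supported:
  span XY: UDL 32: wL³/(24EI) = 288/EI
  span YZ: point load 92.5 at a = 2.02: Pab(L + b)/(6LEI) = 331.5/EI
  relative rotation θ_0 = (288 + 331.5)/EI = 619.5/EI
A unit hogging moment at Y produces rotation L₁/(3EI) + L₂/(3EI) = 4.7/EI.
Slope continuity at Y: θ_0 = M_Y·4.7/EI, so M_Y = 619.5/4.7 = 131.8 kN·m (hogging).

M_Y = 131.8 kN·m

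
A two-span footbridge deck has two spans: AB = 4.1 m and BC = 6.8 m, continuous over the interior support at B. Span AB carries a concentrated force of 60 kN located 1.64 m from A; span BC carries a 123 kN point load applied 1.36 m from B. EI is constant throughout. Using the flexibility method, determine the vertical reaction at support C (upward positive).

Release continuity at B by inserting a hinge; the redundant is the internal moment M_B. The primary structure is two simply-supported spans AB and BC.
Rotations at B on the released spans (each span's end-slope, ×1/EI):
  span AB: point load 60 at a = 1.64: Pab(L + a)/(6LEI) = 56.48/EI
  span BC: point load 123 at a = 1.36: Pab(L + b)/(6LEI) = 273/EI
  relative rotation θ_0 = (56.48 + 273)/EI = 329.5/EI
A unit hogging moment at B produces rotation L₁/(3EI) + L₂/(3EI) = 3.633/EI.
Compatibility: M_B·(L₁+L₂)/(3EI) = θ_0, giving M_B = 90.68 kN·m (hogging).
Span BC, ΣM about C: R_B^{BC}·6.8 = 669.1 + 90.68, so R_B^{BC} = 111.7 kN and R_C = 123 − 111.7 = 11.26 kN.

R_C = 11.26 kN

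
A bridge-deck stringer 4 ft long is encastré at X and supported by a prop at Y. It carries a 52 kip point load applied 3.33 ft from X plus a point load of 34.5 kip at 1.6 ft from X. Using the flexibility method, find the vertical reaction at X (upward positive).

Take the reaction at Y as the redundant and release it; the primary structure is a cantilever fixed at X.
Downward deflection at the released point Y due to the loads:
  point load 52 at a = 3.33: Pa²(3L − a)/(6EI) = 833.2/EI
  point load 34.5 at a = 1.6: Pa²(3L − a)/(6EI) = 153.1/EI
  δ_0 = 986.3/EI
Flexibility coefficient — unit upward force at Y: δ_{YY} = L³/(3EI) = 21.33/EI.
Compatibility at Y: δ_0 − R_Y·δ_{YY} = 0, so R_Y = 986.3/21.33 = 46.23 kip.
Vertical equilibrium: R_X = ΣP − R_Y = 86.5 − 46.23 = 40.27 kip.

R_X = 40.27 kip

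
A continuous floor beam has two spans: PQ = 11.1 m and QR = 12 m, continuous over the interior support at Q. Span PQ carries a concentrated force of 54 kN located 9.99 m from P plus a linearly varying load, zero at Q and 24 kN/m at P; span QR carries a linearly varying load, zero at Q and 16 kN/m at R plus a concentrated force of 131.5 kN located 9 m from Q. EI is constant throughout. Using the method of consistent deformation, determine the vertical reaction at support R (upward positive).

Insert a hinge at Q; M_Q is the redundant, and each span becomes simply supported.
Rotations at Q on the released spans (each span's end-slope, ×1/EI):
  span PQ: point load 54 at a = 9.99: Pab(L + a)/(6LEI) = 189.6/EI
  span PQ: triangular load, peak 24: 7w₀L³/(360EI) = 638.2/EI
  span QR: triangular load, peak 16: 7w₀L³/(360EI) = 537.6/EI
  span QR: point load 131.5 at a = 9: Pab(L + b)/(6LEI) = 739.7/EI
  relative rotation θ_0 = (827.8 + 1277)/EI = 2105/EI
A unit hogging moment at Q produces rotation L₁/(3EI) + L₂/(3EI) = 7.7/EI.
Slope continuity at Q: θ_0 = M_Q·7.7/EI, so M_Q = 2105/7.7 = 273.4 kN·m (hogging).
Span QR, ΣM about R: R_Q^{QR}·12 = 778.5 + 273.4, so R_Q^{QR} = 87.66 kN and R_R = 227.5 − 87.66 = 139.8 kN.

R_R = 139.8 kN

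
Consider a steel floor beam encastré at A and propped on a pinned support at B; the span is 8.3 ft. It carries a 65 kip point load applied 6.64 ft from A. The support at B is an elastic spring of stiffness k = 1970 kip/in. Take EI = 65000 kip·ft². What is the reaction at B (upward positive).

R_B = 45.11 kip

Take the reaction at B as the redundant and release it; the primary structure is a cantilever fixed at A.
Downward deflection at the released point B due to the loads:
  point load 65 at a = 6.64: Pa²(3L − a)/(6EI) = 8722/EI
Flexibility coefficient — unit upward force at B: δ_{BB} = L³/(3EI) = 190.6/EI.
With EI = 65000 kip·ft²: δ_0 = 0.13418 ft and δ_{BB} = 0.002932 ft/kip.
Compatibility — the spring shortens by R_B/k under the reaction it provides: δ_0 − R_B·δ_{BB} = R_B/k. With 1/k = 1/(1970×12) ft/kip = 0.000042 ft/kip, R_B = δ_0 / (δ_{BB} + 1/k) = 0.13418 / (0.002932 + 0.000042) = 45.11 kip.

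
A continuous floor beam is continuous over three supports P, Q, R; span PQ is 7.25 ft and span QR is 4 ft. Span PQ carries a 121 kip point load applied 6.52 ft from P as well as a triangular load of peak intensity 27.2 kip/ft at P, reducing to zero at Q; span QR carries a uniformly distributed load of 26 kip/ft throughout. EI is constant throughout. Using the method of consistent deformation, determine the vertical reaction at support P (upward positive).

R_P = 61.25 kip

Insert a hinge at Q; M_Q is the redundant, and each span becomes simply supported.
Discontinuity in slope at Q on the released structure — sum the simple-span end rotations:
  span PQ: point load 121 at a = 6.52: Pab(L + a)/(6LEI) = 182.3/EI
  span PQ: triangular load, peak 27.2: 7w₀L³/(360EI) = 201.5/EI
  span QR: UDL 26: wL³/(24EI) = 69.33/EI
  relative rotation θ_0 = (383.9 + 69.33)/EI = 453.2/EI
A unit hogging moment at Q produces rotation L₁/(3EI) + L₂/(3EI) = 3.75/EI.
Slope continuity at Q: θ_0 = M_Q·3.75/EI, so M_Q = 453.2/3.75 = 120.8 kip·ft (hogging).
Span PQ, ΣM about P with M_Q applied at Q: R_Q^{PQ}·7.25 = 1027 + 120.8, so R_Q^{PQ} = 158.4 kip and R_P = 219.6 − 158.4 = 61.25 kip.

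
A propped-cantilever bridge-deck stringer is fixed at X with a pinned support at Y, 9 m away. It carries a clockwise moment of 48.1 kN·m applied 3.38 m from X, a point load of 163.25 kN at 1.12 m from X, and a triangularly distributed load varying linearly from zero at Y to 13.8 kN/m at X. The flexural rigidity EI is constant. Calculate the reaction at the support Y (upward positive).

R_Y = 20.95 kN

Remove the prop at Y; the released (primary) structure is a cantilever built in at X.
Downward deflection at the released point Y due to the loads:
  clockwise couple 48.1 at a = 3.38: M₀a(2L − a)/(2EI) = 1188/EI
  point load 163.25 at a = 1.12: Pa²(3L − a)/(6EI) = 883.3/EI
  triangular load, peak 13.8 at the fixed end: w₀L⁴/(30EI) = 3018/EI
  δ_0 = 5090/EI
Flexibility coefficient — unit upward force at Y: δ_{YY} = L³/(3EI) = 243/EI.
The prop prevents deflection at Y: R_Y = δ_0/δ_{YY} = 5090/243 = 20.95 kN.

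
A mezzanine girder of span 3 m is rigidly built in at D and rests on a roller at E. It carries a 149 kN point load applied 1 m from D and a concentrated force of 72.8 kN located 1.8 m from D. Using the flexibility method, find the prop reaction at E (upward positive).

Take the reaction at E as the redundant and release it; the primary structure is a cantilever fixed at D.
Downward deflection at the released point E due to the loads:
  point load 149 at a = 1: Pa²(3L − a)/(6EI) = 198.7/EI
  point load 72.8 at a = 1.8: Pa²(3L − a)/(6EI) = 283/EI
  δ_0 = 481.7/EI
Flexibility coefficient — unit upward force at E: δ_{EE} = L³/(3EI) = 9/EI.
Compatibility at E: δ_0 − R_E·δ_{EE} = 0, so R_E = 481.7/9 = 53.52 kN.

R_E = 53.52 kN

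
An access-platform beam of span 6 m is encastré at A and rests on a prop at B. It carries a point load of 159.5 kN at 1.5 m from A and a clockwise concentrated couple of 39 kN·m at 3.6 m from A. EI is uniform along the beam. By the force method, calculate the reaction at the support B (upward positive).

R_B = 21.9 kN

Choose R_B as the redundant. The primary structure is the cantilever fixed at A.
Deflection at B on the released cantilever, summing each load's contribution:
  point load 159.5 at a = 1.5: Pa²(3L − a)/(6EI) = 986.9/EI
  clockwise couple 39 at a = 3.6: M₀a(2L − a)/(2EI) = 589.7/EI
  δ_0 = 1577/EI
Tip deflection under a unit load at B: L³/(3EI) = 72/EI.
Compatibility at B: δ_0 − R_B·δ_{BB} = 0, so R_B = 1577/72 = 21.9 kN.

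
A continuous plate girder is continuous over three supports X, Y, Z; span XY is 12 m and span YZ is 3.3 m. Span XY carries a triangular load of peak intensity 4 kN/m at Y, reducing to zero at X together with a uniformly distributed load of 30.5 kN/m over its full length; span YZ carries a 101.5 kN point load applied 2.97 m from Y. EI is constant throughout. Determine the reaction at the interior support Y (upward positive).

R_Y = 388.5 kN

Release continuity at Y by inserting a hinge; the redundant is the internal moment M_Y. The primary structure is two simply-supported spans XY and YZ.
Rotations at Y on the released spans (each span's end-slope, ×1/EI):
  span XY: triangular load, peak 4: w₀L³/(45EI) = 153.6/EI
  span XY: UDL 30.5: wL³/(24EI) = 2196/EI
  span YZ: point load 101.5 at a = 2.97: Pab(L + b)/(6LEI) = 18.24/EI
  relative rotation θ_0 = (2350 + 18.24)/EI = 2368/EI
A unit hogging moment at Y produces rotation L₁/(3EI) + L₂/(3EI) = 5.1/EI.
Compatibility: M_Y·(L₁+L₂)/(3EI) = θ_0, giving M_Y = 464.3 kN·m (hogging).
Span XY, ΣM about X with M_Y applied at Y: R_Y^{XY}·12 = 2388 + 464.3, so R_Y^{XY} = 237.7 kN and R_X = 390 − 237.7 = 152.3 kN.
Span YZ, ΣM about Z: R_Y^{YZ}·3.3 = 33.49 + 464.3, so R_Y^{YZ} = 150.8 kN and R_Z = 101.5 − 150.8 = -49.34 kN.
R_Y = 237.7 + 150.8 = 388.5 kN.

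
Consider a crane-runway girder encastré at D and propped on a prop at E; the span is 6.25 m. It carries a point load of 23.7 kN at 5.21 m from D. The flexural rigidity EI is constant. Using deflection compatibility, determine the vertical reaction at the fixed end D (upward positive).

R_D = 5.861 kN

Remove the prop at E; the released (primary) structure is a cantilever built in at D.
Downward deflection at the released point E due to the loads:
  point load 23.7 at a = 5.21: Pa²(3L − a)/(6EI) = 1452/EI
Flexibility coefficient — unit upward force at E: δ_{EE} = L³/(3EI) = 81.38/EI.
The prop prevents deflection at E: R_E = δ_0/δ_{EE} = 1452/81.38 = 17.84 kN.
Vertical equilibrium: R_D = ΣP − R_E = 23.7 − 17.84 = 5.861 kN.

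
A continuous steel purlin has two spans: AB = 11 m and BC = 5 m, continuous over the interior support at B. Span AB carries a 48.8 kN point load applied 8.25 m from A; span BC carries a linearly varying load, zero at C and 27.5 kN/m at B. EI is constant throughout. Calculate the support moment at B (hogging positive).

Release continuity at B by inserting a hinge; the redundant is the internal moment M_B. The primary structure is two simply-supported spans AB and BC.
End slopes at the hinge B, treating each span as simply supported:
  span AB: point load 48.8 at a = 8.25: Pab(L + a)/(6LEI) = 322.9/EI
  span BC: triangular load, peak 27.5: w₀L³/(45EI) = 76.39/EI
  relative rotation θ_0 = (322.9 + 76.39)/EI = 399.3/EI
A unit hogging moment at B produces rotation L₁/(3EI) + L₂/(3EI) = 5.333/EI.
Compatibility: M_B·(L₁+L₂)/(3EI) = θ_0, giving M_B = 74.87 kN·m (hogging).

M_B = 74.87 kN·m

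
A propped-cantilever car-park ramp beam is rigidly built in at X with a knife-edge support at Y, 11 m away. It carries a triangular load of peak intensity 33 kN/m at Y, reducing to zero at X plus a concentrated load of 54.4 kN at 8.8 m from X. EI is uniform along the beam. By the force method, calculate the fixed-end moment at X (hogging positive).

M_X = 290.4 kN·m

Release the roller at Y. Primary structure: cantilever fixed at X.
Primary-structure tip deflection at Y by superposition:
  triangular load, peak 33 at the free end: 11w₀L⁴/(120EI) = 44289/EI
  point load 54.4 at a = 8.8: Pa²(3L − a)/(6EI) = 16991/EI
  δ_0 = 61280/EI
Flexibility coefficient — unit upward force at Y: δ_{YY} = L³/(3EI) = 443.7/EI.
The prop prevents deflection at Y: R_Y = δ_0/δ_{YY} = 61280/443.7 = 138.1 kN.
Moment equilibrium about X: M_X = Σ(load moments about X) − R_Y·L = 1810 − 138.1×11 = 290.4 kN·m.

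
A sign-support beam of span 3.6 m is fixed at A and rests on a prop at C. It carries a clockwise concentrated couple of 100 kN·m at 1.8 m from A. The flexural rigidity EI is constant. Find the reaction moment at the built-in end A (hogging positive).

M_A = -12.5 kN·m

Remove the prop at C; the released (primary) structure is a cantilever built in at A.
Free-end deflection of the primary structure under the applied loading (downward +):
  clockwise couple 100 at a = 1.8: M₀a(2L − a)/(2EI) = 486/EI
Flexibility coefficient — unit upward force at C: δ_{CC} = L³/(3EI) = 15.55/EI.
The prop prevents deflection at C: R_C = δ_0/δ_{CC} = 486/15.55 = 31.25 kN.
Moment equilibrium about A: M_A = Σ(load moments about A) − R_C·L = 100 − 31.25×3.6 = -12.5 kN·m.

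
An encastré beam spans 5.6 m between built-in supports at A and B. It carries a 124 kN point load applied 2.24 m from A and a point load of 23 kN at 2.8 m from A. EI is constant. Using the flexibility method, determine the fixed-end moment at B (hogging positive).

Take the two fixed-end moments M_A, M_B as redundants; the released structure is the simple span AB.
Simple-span end rotations at A and B under the given loads:
  at A: point load 124 at a = 2.24: Pab(L + b)/(6LEI) = 248.9/EI
  at B: point load 124 at a = 2.24: Pab(L + a)/(6LEI) = 217.8/EI
  at A: point load 23 at a = 2.8: Pab(L + b)/(6LEI) = 45.08/EI
  at B: point load 23 at a = 2.8: Pab(L + a)/(6LEI) = 45.08/EI
  θ_A0 = 294/EI,  θ_B0 = 262.8/EI
Flexibility coefficients: a unit moment at one end gives L/(3EI) there and L/(6EI) at the far end, so f₁₁ = f₂₂ = 1.867/EI and f₁₂ = f₂₁ = 0.9333/EI.
Compatibility — zero rotation at each built-in end:
  1.867 M_A + 0.9333 M_B = 294
  0.9333 M_A + 1.867 M_B = 262.8
Solving the pair gives M_A = 116.1 kN·m and M_B = 82.76 kN·m (hogging).

M_B = 82.76 kN·m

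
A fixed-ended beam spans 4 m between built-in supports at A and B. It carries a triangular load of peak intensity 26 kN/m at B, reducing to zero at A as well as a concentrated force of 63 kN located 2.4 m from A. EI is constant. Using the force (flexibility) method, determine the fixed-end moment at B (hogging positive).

Release both end moments; the primary structure is a simply-supported span AB with redundants M_A and M_B.
Simple-span end rotations at A and B under the given loads:
  at A: triangular load, peak 26: 7w₀L³/(360EI) = 32.36/EI
  at B: triangular load, peak 26: w₀L³/(45EI) = 36.98/EI
  at A: point load 63 at a = 2.4: Pab(L + b)/(6LEI) = 56.45/EI
  at B: point load 63 at a = 2.4: Pab(L + a)/(6LEI) = 64.51/EI
  θ_A0 = 88.8/EI,  θ_B0 = 101.5/EI
Flexibility coefficients: a unit moment at one end gives L/(3EI) there and L/(6EI) at the far end, so f₁₁ = f₂₂ = 1.333/EI and f₁₂ = f₂₁ = 0.6667/EI.
Compatibility — zero rotation at each built-in end:
  1.333 M_A + 0.6667 M_B = 88.8
  0.6667 M_A + 1.333 M_B = 101.5
Solving the pair gives M_A = 38.06 kN·m and M_B = 57.09 kN·m (hogging).

M_B = 57.09 kN·m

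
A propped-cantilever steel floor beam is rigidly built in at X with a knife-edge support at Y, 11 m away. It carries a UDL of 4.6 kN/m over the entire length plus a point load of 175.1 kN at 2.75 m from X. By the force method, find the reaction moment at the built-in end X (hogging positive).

Choose R_Y as the redundant. The primary structure is the cantilever fixed at X.
Deflection at Y on the released cantilever, summing each load's contribution:
  UDL 4.6: wL⁴/(8EI) = 8419/EI
  point load 175.1 at a = 2.75: Pa²(3L − a)/(6EI) = 6676/EI
  δ_0 = 15095/EI
Tip deflection under a unit load at Y: L³/(3EI) = 443.7/EI.
Compatibility at Y: δ_0 − R_Y·δ_{YY} = 0, so R_Y = 15095/443.7 = 34.02 kN.
Moment equilibrium about X: M_X = Σ(load moments about X) − R_Y·L = 759.8 − 34.02×11 = 385.6 kN·m.

M_X = 385.6 kN·m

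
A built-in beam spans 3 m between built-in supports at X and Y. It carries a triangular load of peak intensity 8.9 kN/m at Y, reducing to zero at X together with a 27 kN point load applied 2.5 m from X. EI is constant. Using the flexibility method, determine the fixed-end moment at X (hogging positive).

M_X = 4.545 kN·m

Take the two fixed-end moments M_X, M_Y as redundants; the released structure is the simple span XY.
End rotations of the released simple span under the applied load (×1/EI):
  at X: triangular load, peak 8.9: 7w₀L³/(360EI) = 4.673/EI
  at Y: triangular load, peak 8.9: w₀L³/(45EI) = 5.34/EI
  at X: point load 27 at a = 2.5: Pab(L + b)/(6LEI) = 6.562/EI
  at Y: point load 27 at a = 2.5: Pab(L + a)/(6LEI) = 10.31/EI
  θ_X0 = 11.23/EI,  θ_Y0 = 15.65/EI
Flexibility coefficients: a unit moment at one end gives L/(3EI) there and L/(6EI) at the far end, so f₁₁ = f₂₂ = 1/EI and f₁₂ = f₂₁ = 0.5/EI.
Compatibility — zero rotation at each built-in end:
  1 M_X + 0.5 M_Y = 11.23
  0.5 M_X + 1 M_Y = 15.65
Solving the pair gives M_X = 4.545 kN·m and M_Y = 13.38 kN·m (hogging).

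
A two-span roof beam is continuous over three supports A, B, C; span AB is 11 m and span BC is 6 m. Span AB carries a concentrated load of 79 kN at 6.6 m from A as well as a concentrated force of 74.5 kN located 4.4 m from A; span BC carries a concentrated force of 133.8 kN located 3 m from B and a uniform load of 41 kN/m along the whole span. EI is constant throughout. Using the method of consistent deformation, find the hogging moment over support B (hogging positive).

Release continuity at B by inserting a hinge; the redundant is the internal moment M_B. The primary structure is two simply-supported spans AB and BC.
Discontinuity in slope at B on the released structure — sum the simple-span end rotations:
  span AB: point load 79 at a = 6.6: Pab(L + a)/(6LEI) = 611.8/EI
  span AB: point load 74.5 at a = 4.4: Pab(L + a)/(6LEI) = 504.8/EI
  span BC: point load 133.8 at a = 3: Pab(L + b)/(6LEI) = 301.1/EI
  span BC: UDL 41: wL³/(24EI) = 369/EI
  relative rotation θ_0 = (1117 + 670)/EI = 1787/EI
A unit hogging moment at B produces rotation L₁/(3EI) + L₂/(3EI) = 5.667/EI.
Compatibility: M_B·(L₁+L₂)/(3EI) = θ_0, giving M_B = 315.3 kN·m (hogging).

M_B = 315.3 kN·m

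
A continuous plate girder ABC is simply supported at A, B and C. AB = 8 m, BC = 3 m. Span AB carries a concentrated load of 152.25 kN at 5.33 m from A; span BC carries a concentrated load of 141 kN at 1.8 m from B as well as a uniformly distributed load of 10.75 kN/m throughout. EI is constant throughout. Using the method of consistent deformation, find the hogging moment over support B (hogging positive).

Insert a hinge at B; M_B is the redundant, and each span becomes simply supported.
End slopes at the hinge B, treating each span as simply supported:
  span AB: point load 152.25 at a = 5.33: Pab(L + a)/(6LEI) = 601.7/EI
  span BC: point load 141 at a = 1.8: Pab(L + b)/(6LEI) = 71.06/EI
  span BC: UDL 10.75: wL³/(24EI) = 12.09/EI
  relative rotation θ_0 = (601.7 + 83.16)/EI = 684.9/EI
A unit hogging moment at B produces rotation L₁/(3EI) + L₂/(3EI) = 3.667/EI.
Slope continuity at B: θ_0 = M_B·3.667/EI, so M_B = 684.9/3.667 = 186.8 kN·m (hogging).

M_B = 186.8 kN·m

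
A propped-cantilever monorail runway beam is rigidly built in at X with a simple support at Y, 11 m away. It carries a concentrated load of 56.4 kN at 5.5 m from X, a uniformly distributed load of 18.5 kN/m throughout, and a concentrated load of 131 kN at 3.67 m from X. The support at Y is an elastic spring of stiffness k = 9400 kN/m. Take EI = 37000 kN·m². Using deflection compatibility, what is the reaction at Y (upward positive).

R_Y = 112.4 kN

Choose R_Y as the redundant. The primary structure is the cantilever fixed at X.
Free-end deflection of the primary structure under the applied loading (downward +):
  point load 56.4 at a = 5.5: Pa²(3L − a)/(6EI) = 7820/EI
  UDL 18.5: wL⁴/(8EI) = 33857/EI
  point load 131 at a = 3.67: Pa²(3L − a)/(6EI) = 8625/EI
  δ_0 = 50302/EI
Flexibility coefficient — unit upward force at Y: δ_{YY} = L³/(3EI) = 443.7/EI.
With EI = 37000 kN·m²: δ_0 = 1.3595 m and δ_{YY} = 0.011991 m/kN.
Compatibility — the spring shortens by R_Y/k under the reaction it provides: δ_0 − R_Y·δ_{YY} = R_Y/k. With 1/k = 0.000106 m/kN, R_Y = δ_0 / (δ_{YY} + 1/k) = 1.3595 / (0.011991 + 0.000106) = 112.4 kN.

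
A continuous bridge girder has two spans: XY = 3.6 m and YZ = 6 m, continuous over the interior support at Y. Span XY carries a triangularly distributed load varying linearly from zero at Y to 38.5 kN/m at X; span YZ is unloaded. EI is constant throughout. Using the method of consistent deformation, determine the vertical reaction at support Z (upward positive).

R_Z = -1.819 kN

Insert a hinge at Y; M_Y is the redundant, and each span becomes simply supported.
Discontinuity in slope at Y on the released structure — sum the simple-span end rotations:
  span XY: triangular load, peak 38.5: 7w₀L³/(360EI) = 34.93/EI
  relative rotation θ_0 = (34.93 + 0)/EI = 34.93/EI
A unit hogging moment at Y produces rotation L₁/(3EI) + L₂/(3EI) = 3.2/EI.
Compatibility: M_Y·(L₁+L₂)/(3EI) = θ_0, giving M_Y = 10.91 kN·m (hogging).
Span YZ, ΣM about Z: R_Y^{YZ}·6 = 0 + 10.91, so R_Y^{YZ} = 1.819 kN and R_Z = 0 − 1.819 = -1.819 kN.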